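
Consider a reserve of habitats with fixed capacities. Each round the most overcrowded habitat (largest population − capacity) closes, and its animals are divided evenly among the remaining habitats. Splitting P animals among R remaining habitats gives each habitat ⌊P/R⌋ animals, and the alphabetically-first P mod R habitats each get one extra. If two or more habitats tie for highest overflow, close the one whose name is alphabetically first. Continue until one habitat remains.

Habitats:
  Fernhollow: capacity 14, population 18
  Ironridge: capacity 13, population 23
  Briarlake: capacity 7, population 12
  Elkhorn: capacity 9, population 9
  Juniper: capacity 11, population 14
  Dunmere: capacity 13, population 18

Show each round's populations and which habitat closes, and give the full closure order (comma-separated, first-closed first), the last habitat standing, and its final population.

Round 1: Briarlake=12 Dunmere=18 Elkhorn=9 Fernhollow=18 Ironridge=23 Juniper=14 → close Ironridge (overflow 10)
  23÷5 = 4 each, +1 to first 3
Round 2: Briarlake=17 Dunmere=23 Elkhorn=14 Fernhollow=22 Juniper=18 → close Briarlake (overflow 10)
  17÷4 = 4 each, +1 to first 1
Round 3: Dunmere=28 Elkhorn=18 Fernhollow=26 Juniper=22 → close Dunmere (overflow 15)
  28÷3 = 9 each, +1 to first 1
Round 4: Elkhorn=28 Fernhollow=35 Juniper=31 → close Fernhollow (overflow 21)
  35÷2 = 17 each, +1 to first 1
Round 5: Elkhorn=46 Juniper=48 → close Elkhorn (overflow 37)
  46÷1 = 46 each, +1 to first 0

Closure order: Ironridge, Briarlake, Dunmere, Fernhollow, Elkhorn
Last habitat: Juniper with 94 animals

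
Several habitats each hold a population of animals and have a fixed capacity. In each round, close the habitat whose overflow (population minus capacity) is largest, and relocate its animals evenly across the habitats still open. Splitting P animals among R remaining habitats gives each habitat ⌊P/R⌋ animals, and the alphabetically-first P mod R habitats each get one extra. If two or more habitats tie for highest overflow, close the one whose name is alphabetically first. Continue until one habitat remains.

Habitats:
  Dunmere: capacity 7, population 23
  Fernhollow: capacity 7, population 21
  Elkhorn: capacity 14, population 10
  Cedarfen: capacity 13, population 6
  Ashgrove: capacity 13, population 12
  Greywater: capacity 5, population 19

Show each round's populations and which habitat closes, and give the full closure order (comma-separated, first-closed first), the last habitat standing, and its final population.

Closure order: Dunmere, Fernhollow, Greywater, Ashgrove, Elkhorn
Last habitat: Cedarfen with 91 animals

Round 1: Ashgrove=12 Cedarfen=6 Dunmere=23 Elkhorn=10 Fernhollow=21 Greywater=19 → close Dunmere (overflow 16)
  23÷5 = 4 each, +1 to first 3
Round 2: Ashgrove=17 Cedarfen=11 Elkhorn=15 Fernhollow=25 Greywater=23 → close Fernhollow (overflow 18)
  25÷4 = 6 each, +1 to first 1
Round 3: Ashgrove=24 Cedarfen=17 Elkhorn=21 Greywater=29 → close Greywater (overflow 24)
  29÷3 = 9 each, +1 to first 2
Round 4: Ashgrove=34 Cedarfen=27 Elkhorn=30 → close Ashgrove (overflow 21)
  34÷2 = 17 each, +1 to first 0
Round 5: Cedarfen=44 Elkhorn=47 → close Elkhorn (overflow 33)
  47÷1 = 47 each, +1 to first 0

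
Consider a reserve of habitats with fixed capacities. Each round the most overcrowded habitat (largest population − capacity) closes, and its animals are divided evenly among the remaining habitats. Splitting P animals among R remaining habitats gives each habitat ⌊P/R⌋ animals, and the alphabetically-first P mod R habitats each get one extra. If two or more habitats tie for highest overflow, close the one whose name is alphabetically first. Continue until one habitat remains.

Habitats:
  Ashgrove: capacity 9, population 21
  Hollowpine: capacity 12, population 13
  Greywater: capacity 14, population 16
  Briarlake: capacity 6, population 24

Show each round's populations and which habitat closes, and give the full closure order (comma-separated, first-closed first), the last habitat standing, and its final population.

Round 1: Ashgrove=21 Briarlake=24 Greywater=16 Hollowpine=13 → close Briarlake (overflow 18)
  24÷3 = 8 each, +1 to first 0
Round 2: Ashgrove=29 Greywater=24 Hollowpine=21 → close Ashgrove (overflow 20)
  29÷2 = 14 each, +1 to first 1
Round 3: Greywater=39 Hollowpine=35 → close Greywater (overflow 25)
  39÷1 = 39 each, +1 to first 0

Closure order: Briarlake, Ashgrove, Greywater
Last habitat: Hollowpine with 74 animals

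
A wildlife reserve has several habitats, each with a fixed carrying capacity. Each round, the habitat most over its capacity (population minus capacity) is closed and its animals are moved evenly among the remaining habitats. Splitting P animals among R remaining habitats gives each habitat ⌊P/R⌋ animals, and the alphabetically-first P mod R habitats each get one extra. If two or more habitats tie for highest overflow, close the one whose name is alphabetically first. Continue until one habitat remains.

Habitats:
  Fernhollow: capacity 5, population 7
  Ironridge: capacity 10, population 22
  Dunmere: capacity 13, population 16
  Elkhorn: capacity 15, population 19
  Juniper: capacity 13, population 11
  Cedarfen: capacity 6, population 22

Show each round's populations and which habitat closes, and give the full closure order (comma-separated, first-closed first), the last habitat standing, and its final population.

Closure order: Cedarfen, Ironridge, Elkhorn, Dunmere, Fernhollow
Last habitat: Juniper with 97 animals

Round 1: Cedarfen=22 Dunmere=16 Elkhorn=19 Fernhollow=7 Ironridge=22 Juniper=11 → close Cedarfen (overflow 16)
  22÷5 = 4 each, +1 to first 2
Round 2: Dunmere=21 Elkhorn=24 Fernhollow=11 Ironridge=26 Juniper=15 → close Ironridge (overflow 16)
  26÷4 = 6 each, +1 to first 2
Round 3: Dunmere=28 Elkhorn=31 Fernhollow=17 Juniper=21 → close Elkhorn (overflow 16)
  31÷3 = 10 each, +1 to first 1
Round 4: Dunmere=39 Fernhollow=27 Juniper=31 → close Dunmere (overflow 26)
  39÷2 = 19 each, +1 to first 1
Round 5: Fernhollow=47 Juniper=50 → close Fernhollow (overflow 42)
  47÷1 = 47 each, +1 to first 0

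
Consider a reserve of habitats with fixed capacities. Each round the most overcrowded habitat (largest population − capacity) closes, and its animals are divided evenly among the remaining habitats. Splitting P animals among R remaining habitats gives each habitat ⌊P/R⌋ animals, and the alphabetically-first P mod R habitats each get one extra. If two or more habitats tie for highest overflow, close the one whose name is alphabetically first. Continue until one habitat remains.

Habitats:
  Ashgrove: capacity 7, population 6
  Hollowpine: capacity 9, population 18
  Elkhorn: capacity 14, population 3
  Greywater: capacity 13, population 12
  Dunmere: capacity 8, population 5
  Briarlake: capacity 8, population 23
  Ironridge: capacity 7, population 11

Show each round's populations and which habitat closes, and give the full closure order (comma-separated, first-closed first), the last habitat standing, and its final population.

Closure order: Briarlake, Hollowpine, Ironridge, Ashgrove, Dunmere, Greywater
Last habitat: Elkhorn with 78 animals

Round 1: Ashgrove=6 Briarlake=23 Dunmere=5 Elkhorn=3 Greywater=12 Hollowpine=18 Ironridge=11 → close Briarlake (overflow 15)
  23÷6 = 3 each, +1 to first 5
Round 2: Ashgrove=10 Dunmere=9 Elkhorn=7 Greywater=16 Hollowpine=22 Ironridge=14 → close Hollowpine (overflow 13)
  22÷5 = 4 each, +1 to first 2
Round 3: Ashgrove=15 Dunmere=14 Elkhorn=11 Greywater=20 Ironridge=18 → close Ironridge (overflow 11)
  18÷4 = 4 each, +1 to first 2
Round 4: Ashgrove=20 Dunmere=19 Elkhorn=15 Greywater=24 → close Ashgrove (overflow 13)
  20÷3 = 6 each, +1 to first 2
Round 5: Dunmere=26 Elkhorn=22 Greywater=30 → close Dunmere (overflow 18)
  26÷2 = 13 each, +1 to first 0
Round 6: Elkhorn=35 Greywater=43 → close Greywater (overflow 30)
  43÷1 = 43 each, +1 to first 0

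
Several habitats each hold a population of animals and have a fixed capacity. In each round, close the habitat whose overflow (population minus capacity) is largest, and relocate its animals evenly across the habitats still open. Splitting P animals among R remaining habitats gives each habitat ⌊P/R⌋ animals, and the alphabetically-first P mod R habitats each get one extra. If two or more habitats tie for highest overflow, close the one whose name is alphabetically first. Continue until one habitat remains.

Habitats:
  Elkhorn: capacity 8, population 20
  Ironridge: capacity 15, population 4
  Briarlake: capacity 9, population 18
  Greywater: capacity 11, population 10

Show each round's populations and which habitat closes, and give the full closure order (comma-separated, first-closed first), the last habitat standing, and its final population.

Round 1: Briarlake=18 Elkhorn=20 Greywater=10 Ironridge=4 → close Elkhorn (overflow 12)
  20÷3 = 6 each, +1 to first 2
Round 2: Briarlake=25 Greywater=17 Ironridge=10 → close Briarlake (overflow 16)
  25÷2 = 12 each, +1 to first 1
Round 3: Greywater=30 Ironridge=22 → close Greywater (overflow 19)
  30÷1 = 30 each, +1 to first 0

Closure order: Elkhorn, Briarlake, Greywater
Last habitat: Ironridge with 52 animals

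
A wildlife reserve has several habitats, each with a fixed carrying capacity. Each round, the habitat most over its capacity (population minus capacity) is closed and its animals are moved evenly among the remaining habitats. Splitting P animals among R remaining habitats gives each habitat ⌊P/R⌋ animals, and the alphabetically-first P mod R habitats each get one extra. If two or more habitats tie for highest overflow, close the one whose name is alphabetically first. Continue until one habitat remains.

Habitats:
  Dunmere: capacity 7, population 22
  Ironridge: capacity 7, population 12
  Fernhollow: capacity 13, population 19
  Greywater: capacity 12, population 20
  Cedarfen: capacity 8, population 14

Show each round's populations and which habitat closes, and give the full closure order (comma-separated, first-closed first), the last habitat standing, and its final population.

Closure order: Dunmere, Greywater, Cedarfen, Fernhollow
Last habitat: Ironridge with 87 animals

Round 1: Cedarfen=14 Dunmere=22 Fernhollow=19 Greywater=20 Ironridge=12 → close Dunmere (overflow 15)
  22÷4 = 5 each, +1 to first 2
Round 2: Cedarfen=20 Fernhollow=25 Greywater=25 Ironridge=17 → close Greywater (overflow 13)
  25÷3 = 8 each, +1 to first 1
Round 3: Cedarfen=29 Fernhollow=33 Ironridge=25 → close Cedarfen (overflow 21)
  29÷2 = 14 each, +1 to first 1
Round 4: Fernhollow=48 Ironridge=39 → close Fernhollow (overflow 35)
  48÷1 = 48 each, +1 to first 0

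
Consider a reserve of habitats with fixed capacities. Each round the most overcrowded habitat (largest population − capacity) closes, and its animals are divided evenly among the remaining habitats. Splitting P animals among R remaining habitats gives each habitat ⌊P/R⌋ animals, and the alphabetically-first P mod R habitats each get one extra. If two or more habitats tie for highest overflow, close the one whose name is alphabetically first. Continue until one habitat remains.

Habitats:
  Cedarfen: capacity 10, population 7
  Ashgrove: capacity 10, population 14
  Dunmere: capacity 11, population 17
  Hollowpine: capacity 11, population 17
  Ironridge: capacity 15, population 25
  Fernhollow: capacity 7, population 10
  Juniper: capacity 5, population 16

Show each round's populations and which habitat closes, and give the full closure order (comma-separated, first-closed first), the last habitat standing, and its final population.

Round 1: Ashgrove=14 Cedarfen=7 Dunmere=17 Fernhollow=10 Hollowpine=17 Ironridge=25 Juniper=16 → close Juniper (overflow 11)
  16÷6 = 2 each, +1 to first 4
Round 2: Ashgrove=17 Cedarfen=10 Dunmere=20 Fernhollow=13 Hollowpine=19 Ironridge=27 → close Ironridge (overflow 12)
  27÷5 = 5 each, +1 to first 2
Round 3: Ashgrove=23 Cedarfen=16 Dunmere=25 Fernhollow=18 Hollowpine=24 → close Dunmere (overflow 14)
  25÷4 = 6 each, +1 to first 1
Round 4: Ashgrove=30 Cedarfen=22 Fernhollow=24 Hollowpine=30 → close Ashgrove (overflow 20)
  30÷3 = 10 each, +1 to first 0
Round 5: Cedarfen=32 Fernhollow=34 Hollowpine=40 → close Hollowpine (overflow 29)
  40÷2 = 20 each, +1 to first 0
Round 6: Cedarfen=52 Fernhollow=54 → close Fernhollow (overflow 47)
  54÷1 = 54 each, +1 to first 0

Closure order: Juniper, Ironridge, Dunmere, Ashgrove, Hollowpine, Fernhollow
Last habitat: Cedarfen with 106 animals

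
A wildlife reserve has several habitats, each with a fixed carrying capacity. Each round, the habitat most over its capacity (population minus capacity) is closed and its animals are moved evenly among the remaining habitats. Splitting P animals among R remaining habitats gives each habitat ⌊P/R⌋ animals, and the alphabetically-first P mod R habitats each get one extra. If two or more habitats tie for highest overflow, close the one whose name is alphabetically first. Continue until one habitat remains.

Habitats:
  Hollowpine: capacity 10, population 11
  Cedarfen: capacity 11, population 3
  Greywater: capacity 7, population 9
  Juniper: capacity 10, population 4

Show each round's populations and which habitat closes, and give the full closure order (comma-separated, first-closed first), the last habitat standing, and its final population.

Closure order: Greywater, Hollowpine, Juniper
Last habitat: Cedarfen with 27 animals

Round 1: Cedarfen=3 Greywater=9 Hollowpine=11 Juniper=4 → close Greywater (overflow 2)
  9÷3 = 3 each, +1 to first 0
Round 2: Cedarfen=6 Hollowpine=14 Juniper=7 → close Hollowpine (overflow 4)
  14÷2 = 7 each, +1 to first 0
Round 3: Cedarfen=13 Juniper=14 → close Juniper (overflow 4)
  14÷1 = 14 each, +1 to first 0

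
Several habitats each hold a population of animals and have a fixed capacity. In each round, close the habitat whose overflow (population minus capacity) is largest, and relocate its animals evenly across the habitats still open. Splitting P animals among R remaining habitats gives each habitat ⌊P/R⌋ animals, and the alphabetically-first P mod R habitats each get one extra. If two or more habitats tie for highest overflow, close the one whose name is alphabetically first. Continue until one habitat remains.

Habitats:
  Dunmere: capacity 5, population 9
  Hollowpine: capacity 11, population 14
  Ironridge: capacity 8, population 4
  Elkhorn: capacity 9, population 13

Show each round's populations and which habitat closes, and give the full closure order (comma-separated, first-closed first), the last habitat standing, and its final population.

Round 1: Dunmere=9 Elkhorn=13 Hollowpine=14 Ironridge=4 → close Dunmere (overflow 4)
  9÷3 = 3 each, +1 to first 0
Round 2: Elkhorn=16 Hollowpine=17 Ironridge=7 → close Elkhorn (overflow 7)
  16÷2 = 8 each, +1 to first 0
Round 3: Hollowpine=25 Ironridge=15 → close Hollowpine (overflow 14)
  25÷1 = 25 each, +1 to first 0

Closure order: Dunmere, Elkhorn, Hollowpine
Last habitat: Ironridge with 40 animals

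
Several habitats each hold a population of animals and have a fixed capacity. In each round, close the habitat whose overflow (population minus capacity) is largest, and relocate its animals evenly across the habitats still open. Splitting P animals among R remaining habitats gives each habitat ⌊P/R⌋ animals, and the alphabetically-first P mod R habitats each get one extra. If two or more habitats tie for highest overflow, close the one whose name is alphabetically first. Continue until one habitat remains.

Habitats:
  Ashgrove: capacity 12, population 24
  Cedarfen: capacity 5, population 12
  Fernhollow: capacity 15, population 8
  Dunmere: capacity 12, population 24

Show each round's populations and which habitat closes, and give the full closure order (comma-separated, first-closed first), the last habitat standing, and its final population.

Round 1: Ashgrove=24 Cedarfen=12 Dunmere=24 Fernhollow=8 → close Ashgrove (overflow 12)
  24÷3 = 8 each, +1 to first 0
Round 2: Cedarfen=20 Dunmere=32 Fernhollow=16 → close Dunmere (overflow 20)
  32÷2 = 16 each, +1 to first 0
Round 3: Cedarfen=36 Fernhollow=32 → close Cedarfen (overflow 31)
  36÷1 = 36 each, +1 to first 0

Closure order: Ashgrove, Dunmere, Cedarfen
Last habitat: Fernhollow with 68 animals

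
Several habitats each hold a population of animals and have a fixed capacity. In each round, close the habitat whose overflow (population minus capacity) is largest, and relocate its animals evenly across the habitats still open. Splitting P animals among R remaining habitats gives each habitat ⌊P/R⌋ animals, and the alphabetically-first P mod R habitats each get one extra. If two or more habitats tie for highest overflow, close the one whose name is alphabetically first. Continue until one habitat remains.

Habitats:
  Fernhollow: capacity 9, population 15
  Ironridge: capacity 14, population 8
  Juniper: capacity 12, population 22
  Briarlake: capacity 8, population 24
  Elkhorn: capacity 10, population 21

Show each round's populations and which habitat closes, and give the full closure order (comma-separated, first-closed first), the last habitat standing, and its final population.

Round 1: Briarlake=24 Elkhorn=21 Fernhollow=15 Ironridge=8 Juniper=22 → close Briarlake (overflow 16)
  24÷4 = 6 each, +1 to first 0
Round 2: Elkhorn=27 Fernhollow=21 Ironridge=14 Juniper=28 → close Elkhorn (overflow 17)
  27÷3 = 9 each, +1 to first 0
Round 3: Fernhollow=30 Ironridge=23 Juniper=37 → close Juniper (overflow 25)
  37÷2 = 18 each, +1 to first 1
Round 4: Fernhollow=49 Ironridge=41 → close Fernhollow (overflow 40)
  49÷1 = 49 each, +1 to first 0

Closure order: Briarlake, Elkhorn, Juniper, Fernhollow
Last habitat: Ironridge with 90 animals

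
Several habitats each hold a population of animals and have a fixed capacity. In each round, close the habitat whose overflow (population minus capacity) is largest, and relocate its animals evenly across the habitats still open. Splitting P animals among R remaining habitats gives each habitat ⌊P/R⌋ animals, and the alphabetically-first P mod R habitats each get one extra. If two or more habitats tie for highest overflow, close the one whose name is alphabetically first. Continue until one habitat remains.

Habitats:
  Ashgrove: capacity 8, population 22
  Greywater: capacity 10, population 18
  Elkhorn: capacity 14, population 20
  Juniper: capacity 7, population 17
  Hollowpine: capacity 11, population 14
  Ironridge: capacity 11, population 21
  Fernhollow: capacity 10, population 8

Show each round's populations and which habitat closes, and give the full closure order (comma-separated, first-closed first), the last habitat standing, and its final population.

Round 1: Ashgrove=22 Elkhorn=20 Fernhollow=8 Greywater=18 Hollowpine=14 Ironridge=21 Juniper=17 → close Ashgrove (overflow 14)
  22÷6 = 3 each, +1 to first 4
Round 2: Elkhorn=24 Fernhollow=12 Greywater=22 Hollowpine=18 Ironridge=24 Juniper=20 → close Ironridge (overflow 13)
  24÷5 = 4 each, +1 to first 4
Round 3: Elkhorn=29 Fernhollow=17 Greywater=27 Hollowpine=23 Juniper=24 → close Greywater (overflow 17)
  27÷4 = 6 each, +1 to first 3
Round 4: Elkhorn=36 Fernhollow=24 Hollowpine=30 Juniper=30 → close Juniper (overflow 23)
  30÷3 = 10 each, +1 to first 0
Round 5: Elkhorn=46 Fernhollow=34 Hollowpine=40 → close Elkhorn (overflow 32)
  46÷2 = 23 each, +1 to first 0
Round 6: Fernhollow=57 Hollowpine=63 → close Hollowpine (overflow 52)
  63÷1 = 63 each, +1 to first 0

Closure order: Ashgrove, Ironridge, Greywater, Juniper, Elkhorn, Hollowpine
Last habitat: Fernhollow with 120 animals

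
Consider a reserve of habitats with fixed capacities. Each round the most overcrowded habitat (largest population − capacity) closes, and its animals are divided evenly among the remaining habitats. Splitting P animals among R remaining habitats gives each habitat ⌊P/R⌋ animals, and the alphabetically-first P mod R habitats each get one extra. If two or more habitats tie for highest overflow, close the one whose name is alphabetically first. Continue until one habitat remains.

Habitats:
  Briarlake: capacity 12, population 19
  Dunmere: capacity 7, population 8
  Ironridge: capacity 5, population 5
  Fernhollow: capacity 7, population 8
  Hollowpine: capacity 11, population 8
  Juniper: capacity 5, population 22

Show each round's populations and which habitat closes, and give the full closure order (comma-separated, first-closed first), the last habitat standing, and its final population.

Closure order: Juniper, Briarlake, Dunmere, Fernhollow, Ironridge
Last habitat: Hollowpine with 70 animals

Round 1: Briarlake=19 Dunmere=8 Fernhollow=8 Hollowpine=8 Ironridge=5 Juniper=22 → close Juniper (overflow 17)
  22÷5 = 4 each, +1 to first 2
Round 2: Briarlake=24 Dunmere=13 Fernhollow=12 Hollowpine=12 Ironridge=9 → close Briarlake (overflow 12)
  24÷4 = 6 each, +1 to first 0
Round 3: Dunmere=19 Fernhollow=18 Hollowpine=18 Ironridge=15 → close Dunmere (overflow 12)
  19÷3 = 6 each, +1 to first 1
Round 4: Fernhollow=25 Hollowpine=24 Ironridge=21 → close Fernhollow (overflow 18)
  25÷2 = 12 each, +1 to first 1
Round 5: Hollowpine=37 Ironridge=33 → close Ironridge (overflow 28)
  33÷1 = 33 each, +1 to first 0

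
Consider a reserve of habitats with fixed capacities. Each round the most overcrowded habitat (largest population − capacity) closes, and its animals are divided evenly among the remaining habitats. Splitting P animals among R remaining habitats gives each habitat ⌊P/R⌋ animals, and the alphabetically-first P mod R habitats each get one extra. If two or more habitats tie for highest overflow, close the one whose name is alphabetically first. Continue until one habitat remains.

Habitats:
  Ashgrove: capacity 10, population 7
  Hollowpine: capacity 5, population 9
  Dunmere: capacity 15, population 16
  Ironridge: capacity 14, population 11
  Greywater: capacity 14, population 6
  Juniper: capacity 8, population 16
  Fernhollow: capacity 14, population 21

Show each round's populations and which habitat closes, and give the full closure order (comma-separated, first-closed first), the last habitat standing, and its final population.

Closure order: Juniper, Fernhollow, Hollowpine, Dunmere, Ashgrove, Ironridge
Last habitat: Greywater with 86 animals

Round 1: Ashgrove=7 Dunmere=16 Fernhollow=21 Greywater=6 Hollowpine=9 Ironridge=11 Juniper=16 → close Juniper (overflow 8)
  16÷6 = 2 each, +1 to first 4
Round 2: Ashgrove=10 Dunmere=19 Fernhollow=24 Greywater=9 Hollowpine=11 Ironridge=13 → close Fernhollow (overflow 10)
  24÷5 = 4 each, +1 to first 4
Round 3: Ashgrove=15 Dunmere=24 Greywater=14 Hollowpine=16 Ironridge=17 → close Hollowpine (overflow 11)
  16÷4 = 4 each, +1 to first 0
Round 4: Ashgrove=19 Dunmere=28 Greywater=18 Ironridge=21 → close Dunmere (overflow 13)
  28÷3 = 9 each, +1 to first 1
Round 5: Ashgrove=29 Greywater=27 Ironridge=30 → close Ashgrove (overflow 19)
  29÷2 = 14 each, +1 to first 1
Round 6: Greywater=42 Ironridge=44 → close Ironridge (overflow 30)
  44÷1 = 44 each, +1 to first 0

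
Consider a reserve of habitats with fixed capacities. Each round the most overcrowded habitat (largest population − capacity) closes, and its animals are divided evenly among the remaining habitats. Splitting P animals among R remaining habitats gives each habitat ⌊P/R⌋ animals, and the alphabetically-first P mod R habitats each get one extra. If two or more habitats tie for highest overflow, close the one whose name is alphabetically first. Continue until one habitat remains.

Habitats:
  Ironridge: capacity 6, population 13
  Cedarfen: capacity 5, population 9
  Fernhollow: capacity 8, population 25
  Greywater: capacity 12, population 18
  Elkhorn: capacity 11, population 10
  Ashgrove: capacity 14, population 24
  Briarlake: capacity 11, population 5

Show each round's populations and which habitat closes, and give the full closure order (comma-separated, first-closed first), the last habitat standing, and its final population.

Closure order: Fernhollow, Ashgrove, Greywater, Ironridge, Cedarfen, Elkhorn
Last habitat: Briarlake with 104 animals

Round 1: Ashgrove=24 Briarlake=5 Cedarfen=9 Elkhorn=10 Fernhollow=25 Greywater=18 Ironridge=13 → close Fernhollow (overflow 17)
  25÷6 = 4 each, +1 to first 1
Round 2: Ashgrove=29 Briarlake=9 Cedarfen=13 Elkhorn=14 Greywater=22 Ironridge=17 → close Ashgrove (overflow 15)
  29÷5 = 5 each, +1 to first 4
Round 3: Briarlake=15 Cedarfen=19 Elkhorn=20 Greywater=28 Ironridge=22 → close Greywater (overflow 16)
  28÷4 = 7 each, +1 to first 0
Round 4: Briarlake=22 Cedarfen=26 Elkhorn=27 Ironridge=29 → close Ironridge (overflow 23)
  29÷3 = 9 each, +1 to first 2
Round 5: Briarlake=32 Cedarfen=36 Elkhorn=36 → close Cedarfen (overflow 31)
  36÷2 = 18 each, +1 to first 0
Round 6: Briarlake=50 Elkhorn=54 → close Elkhorn (overflow 43)
  54÷1 = 54 each, +1 to first 0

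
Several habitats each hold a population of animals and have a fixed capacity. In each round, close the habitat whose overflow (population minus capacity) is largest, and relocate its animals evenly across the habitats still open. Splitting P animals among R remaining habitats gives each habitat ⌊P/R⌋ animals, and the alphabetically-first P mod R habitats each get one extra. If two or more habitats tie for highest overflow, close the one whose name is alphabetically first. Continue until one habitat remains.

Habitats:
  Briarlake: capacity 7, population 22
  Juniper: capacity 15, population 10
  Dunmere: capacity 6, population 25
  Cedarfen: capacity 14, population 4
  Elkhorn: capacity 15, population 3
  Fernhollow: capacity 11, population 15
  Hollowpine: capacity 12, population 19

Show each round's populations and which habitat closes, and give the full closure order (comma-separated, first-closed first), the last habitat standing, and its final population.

Closure order: Dunmere, Briarlake, Hollowpine, Fernhollow, Juniper, Cedarfen
Last habitat: Elkhorn with 98 animals

Round 1: Briarlake=22 Cedarfen=4 Dunmere=25 Elkhorn=3 Fernhollow=15 Hollowpine=19 Juniper=10 → close Dunmere (overflow 19)
  25÷6 = 4 each, +1 to first 1
Round 2: Briarlake=27 Cedarfen=8 Elkhorn=7 Fernhollow=19 Hollowpine=23 Juniper=14 → close Briarlake (overflow 20)
  27÷5 = 5 each, +1 to first 2
Round 3: Cedarfen=14 Elkhorn=13 Fernhollow=24 Hollowpine=28 Juniper=19 → close Hollowpine (overflow 16)
  28÷4 = 7 each, +1 to first 0
Round 4: Cedarfen=21 Elkhorn=20 Fernhollow=31 Juniper=26 → close Fernhollow (overflow 20)
  31÷3 = 10 each, +1 to first 1
Round 5: Cedarfen=32 Elkhorn=30 Juniper=36 → close Juniper (overflow 21)
  36÷2 = 18 each, +1 to first 0
Round 6: Cedarfen=50 Elkhorn=48 → close Cedarfen (overflow 36)
  50÷1 = 50 each, +1 to first 0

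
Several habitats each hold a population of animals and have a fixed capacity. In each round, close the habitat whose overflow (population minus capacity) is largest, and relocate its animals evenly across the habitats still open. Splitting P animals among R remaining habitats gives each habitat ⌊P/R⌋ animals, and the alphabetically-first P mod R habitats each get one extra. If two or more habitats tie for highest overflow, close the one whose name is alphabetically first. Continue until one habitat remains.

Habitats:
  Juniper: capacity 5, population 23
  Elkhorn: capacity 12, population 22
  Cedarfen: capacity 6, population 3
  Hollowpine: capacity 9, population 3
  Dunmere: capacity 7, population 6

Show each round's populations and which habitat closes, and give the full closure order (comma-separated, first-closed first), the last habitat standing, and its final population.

Round 1: Cedarfen=3 Dunmere=6 Elkhorn=22 Hollowpine=3 Juniper=23 → close Juniper (overflow 18)
  23÷4 = 5 each, +1 to first 3
Round 2: Cedarfen=9 Dunmere=12 Elkhorn=28 Hollowpine=8 → close Elkhorn (overflow 16)
  28÷3 = 9 each, +1 to first 1
Round 3: Cedarfen=19 Dunmere=21 Hollowpine=17 → close Dunmere (overflow 14)
  21÷2 = 10 each, +1 to first 1
Round 4: Cedarfen=30 Hollowpine=27 → close Cedarfen (overflow 24)
  30÷1 = 30 each, +1 to first 0

Closure order: Juniper, Elkhorn, Dunmere, Cedarfen
Last habitat: Hollowpine with 57 animals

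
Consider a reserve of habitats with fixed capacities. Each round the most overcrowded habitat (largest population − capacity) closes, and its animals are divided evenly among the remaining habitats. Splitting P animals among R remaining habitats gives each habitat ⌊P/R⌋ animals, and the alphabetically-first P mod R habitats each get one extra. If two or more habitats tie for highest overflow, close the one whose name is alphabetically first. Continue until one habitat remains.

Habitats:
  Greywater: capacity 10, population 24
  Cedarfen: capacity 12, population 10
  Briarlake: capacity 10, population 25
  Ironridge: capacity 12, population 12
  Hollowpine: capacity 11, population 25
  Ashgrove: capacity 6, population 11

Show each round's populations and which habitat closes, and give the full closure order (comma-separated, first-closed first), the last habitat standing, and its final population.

Round 1: Ashgrove=11 Briarlake=25 Cedarfen=10 Greywater=24 Hollowpine=25 Ironridge=12 → close Briarlake (overflow 15)
  25÷5 = 5 each, +1 to first 0
Round 2: Ashgrove=16 Cedarfen=15 Greywater=29 Hollowpine=30 Ironridge=17 → close Greywater (overflow 19)
  29÷4 = 7 each, +1 to first 1
Round 3: Ashgrove=24 Cedarfen=22 Hollowpine=37 Ironridge=24 → close Hollowpine (overflow 26)
  37÷3 = 12 each, +1 to first 1
Round 4: Ashgrove=37 Cedarfen=34 Ironridge=36 → close Ashgrove (overflow 31)
  37÷2 = 18 each, +1 to first 1
Round 5: Cedarfen=53 Ironridge=54 → close Ironridge (overflow 42)
  54÷1 = 54 each, +1 to first 0

Closure order: Briarlake, Greywater, Hollowpine, Ashgrove, Ironridge
Last habitat: Cedarfen with 107 animals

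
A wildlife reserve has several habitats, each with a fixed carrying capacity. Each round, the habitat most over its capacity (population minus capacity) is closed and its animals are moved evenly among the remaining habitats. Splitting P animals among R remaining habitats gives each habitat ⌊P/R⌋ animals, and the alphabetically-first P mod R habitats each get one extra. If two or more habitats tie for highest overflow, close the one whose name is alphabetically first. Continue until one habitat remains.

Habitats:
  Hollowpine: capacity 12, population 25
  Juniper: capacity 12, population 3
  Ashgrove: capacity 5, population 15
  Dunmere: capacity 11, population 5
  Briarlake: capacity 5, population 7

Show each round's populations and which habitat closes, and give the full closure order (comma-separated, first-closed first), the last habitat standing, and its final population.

Closure order: Hollowpine, Ashgrove, Briarlake, Dunmere
Last habitat: Juniper with 55 animals

Round 1: Ashgrove=15 Briarlake=7 Dunmere=5 Hollowpine=25 Juniper=3 → close Hollowpine (overflow 13)
  25÷4 = 6 each, +1 to first 1
Round 2: Ashgrove=22 Briarlake=13 Dunmere=11 Juniper=9 → close Ashgrove (overflow 17)
  22÷3 = 7 each, +1 to first 1
Round 3: Briarlake=21 Dunmere=18 Juniper=16 → close Briarlake (overflow 16)
  21÷2 = 10 each, +1 to first 1
Round 4: Dunmere=29 Juniper=26 → close Dunmere (overflow 18)
  29÷1 = 29 each, +1 to first 0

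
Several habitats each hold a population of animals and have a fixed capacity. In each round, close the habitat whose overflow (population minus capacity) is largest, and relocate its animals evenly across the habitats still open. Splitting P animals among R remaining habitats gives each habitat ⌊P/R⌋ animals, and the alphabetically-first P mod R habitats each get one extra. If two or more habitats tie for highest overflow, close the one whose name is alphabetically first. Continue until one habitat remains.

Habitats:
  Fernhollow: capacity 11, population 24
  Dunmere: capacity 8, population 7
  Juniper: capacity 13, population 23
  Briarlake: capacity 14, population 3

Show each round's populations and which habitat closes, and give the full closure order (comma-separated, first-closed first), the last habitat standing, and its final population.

Round 1: Briarlake=3 Dunmere=7 Fernhollow=24 Juniper=23 → close Fernhollow (overflow 13)
  24÷3 = 8 each, +1 to first 0
Round 2: Briarlake=11 Dunmere=15 Juniper=31 → close Juniper (overflow 18)
  31÷2 = 15 each, +1 to first 1
Round 3: Briarlake=27 Dunmere=30 → close Dunmere (overflow 22)
  30÷1 = 30 each, +1 to first 0

Closure order: Fernhollow, Juniper, Dunmere
Last habitat: Briarlake with 57 animals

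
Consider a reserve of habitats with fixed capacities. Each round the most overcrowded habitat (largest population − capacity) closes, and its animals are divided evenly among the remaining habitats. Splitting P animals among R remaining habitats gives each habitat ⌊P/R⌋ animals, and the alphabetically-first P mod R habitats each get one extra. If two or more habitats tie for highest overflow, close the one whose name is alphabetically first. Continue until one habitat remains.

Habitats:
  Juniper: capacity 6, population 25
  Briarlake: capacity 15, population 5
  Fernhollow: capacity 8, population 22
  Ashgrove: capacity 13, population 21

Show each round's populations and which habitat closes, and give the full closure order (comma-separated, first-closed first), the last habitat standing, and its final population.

Round 1: Ashgrove=21 Briarlake=5 Fernhollow=22 Juniper=25 → close Juniper (overflow 19)
  25÷3 = 8 each, +1 to first 1
Round 2: Ashgrove=30 Briarlake=13 Fernhollow=30 → close Fernhollow (overflow 22)
  30÷2 = 15 each, +1 to first 0
Round 3: Ashgrove=45 Briarlake=28 → close Ashgrove (overflow 32)
  45÷1 = 45 each, +1 to first 0

Closure order: Juniper, Fernhollow, Ashgrove
Last habitat: Briarlake with 73 animals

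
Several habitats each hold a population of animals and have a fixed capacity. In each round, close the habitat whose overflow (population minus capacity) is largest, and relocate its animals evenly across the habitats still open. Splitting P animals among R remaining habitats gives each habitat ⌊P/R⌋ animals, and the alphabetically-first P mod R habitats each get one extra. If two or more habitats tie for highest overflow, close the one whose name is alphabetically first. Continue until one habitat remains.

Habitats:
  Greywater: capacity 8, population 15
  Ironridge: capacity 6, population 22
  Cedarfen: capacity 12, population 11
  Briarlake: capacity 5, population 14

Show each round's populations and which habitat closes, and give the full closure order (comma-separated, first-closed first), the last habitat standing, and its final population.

Closure order: Ironridge, Briarlake, Greywater
Last habitat: Cedarfen with 62 animals

Round 1: Briarlake=14 Cedarfen=11 Greywater=15 Ironridge=22 → close Ironridge (overflow 16)
  22÷3 = 7 each, +1 to first 1
Round 2: Briarlake=22 Cedarfen=18 Greywater=22 → close Briarlake (overflow 17)
  22÷2 = 11 each, +1 to first 0
Round 3: Cedarfen=29 Greywater=33 → close Greywater (overflow 25)
  33÷1 = 33 each, +1 to first 0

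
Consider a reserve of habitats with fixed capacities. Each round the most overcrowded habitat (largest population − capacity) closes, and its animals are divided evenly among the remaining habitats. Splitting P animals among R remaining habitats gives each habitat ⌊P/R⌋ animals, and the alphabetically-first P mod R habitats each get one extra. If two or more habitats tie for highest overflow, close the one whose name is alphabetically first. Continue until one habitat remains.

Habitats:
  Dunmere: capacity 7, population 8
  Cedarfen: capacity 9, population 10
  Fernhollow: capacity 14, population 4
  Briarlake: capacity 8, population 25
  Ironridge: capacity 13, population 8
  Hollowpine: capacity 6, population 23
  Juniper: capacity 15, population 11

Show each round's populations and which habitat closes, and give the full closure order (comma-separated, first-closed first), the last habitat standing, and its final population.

Round 1: Briarlake=25 Cedarfen=10 Dunmere=8 Fernhollow=4 Hollowpine=23 Ironridge=8 Juniper=11 → close Briarlake (overflow 17)
  25÷6 = 4 each, +1 to first 1
Round 2: Cedarfen=15 Dunmere=12 Fernhollow=8 Hollowpine=27 Ironridge=12 Juniper=15 → close Hollowpine (overflow 21)
  27÷5 = 5 each, +1 to first 2
Round 3: Cedarfen=21 Dunmere=18 Fernhollow=13 Ironridge=17 Juniper=20 → close Cedarfen (overflow 12)
  21÷4 = 5 each, +1 to first 1
Round 4: Dunmere=24 Fernhollow=18 Ironridge=22 Juniper=25 → close Dunmere (overflow 17)
  24÷3 = 8 each, +1 to first 0
Round 5: Fernhollow=26 Ironridge=30 Juniper=33 → close Juniper (overflow 18)
  33÷2 = 16 each, +1 to first 1
Round 6: Fernhollow=43 Ironridge=46 → close Ironridge (overflow 33)
  46÷1 = 46 each, +1 to first 0

Closure order: Briarlake, Hollowpine, Cedarfen, Dunmere, Juniper, Ironridge
Last habitat: Fernhollow with 89 animals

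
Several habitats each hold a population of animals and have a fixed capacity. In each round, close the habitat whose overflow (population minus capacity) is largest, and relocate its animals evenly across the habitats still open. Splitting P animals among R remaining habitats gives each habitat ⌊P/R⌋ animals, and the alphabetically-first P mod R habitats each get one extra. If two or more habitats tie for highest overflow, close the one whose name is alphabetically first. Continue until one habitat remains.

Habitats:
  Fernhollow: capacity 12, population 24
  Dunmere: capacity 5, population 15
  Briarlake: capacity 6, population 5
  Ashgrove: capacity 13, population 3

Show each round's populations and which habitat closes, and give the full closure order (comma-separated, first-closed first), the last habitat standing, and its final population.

Round 1: Ashgrove=3 Briarlake=5 Dunmere=15 Fernhollow=24 → close Fernhollow (overflow 12)
  24÷3 = 8 each, +1 to first 0
Round 2: Ashgrove=11 Briarlake=13 Dunmere=23 → close Dunmere (overflow 18)
  23÷2 = 11 each, +1 to first 1
Round 3: Ashgrove=23 Briarlake=24 → close Briarlake (overflow 18)
  24÷1 = 24 each, +1 to first 0

Closure order: Fernhollow, Dunmere, Briarlake
Last habitat: Ashgrove with 47 animals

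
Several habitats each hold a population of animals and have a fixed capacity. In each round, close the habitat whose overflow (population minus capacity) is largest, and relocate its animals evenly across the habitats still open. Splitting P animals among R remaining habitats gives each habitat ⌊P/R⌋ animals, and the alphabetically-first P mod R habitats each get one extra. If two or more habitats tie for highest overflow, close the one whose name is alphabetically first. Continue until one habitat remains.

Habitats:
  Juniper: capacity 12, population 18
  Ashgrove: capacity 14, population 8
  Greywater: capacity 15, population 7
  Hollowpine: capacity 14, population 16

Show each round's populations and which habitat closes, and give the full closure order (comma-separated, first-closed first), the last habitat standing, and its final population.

Round 1: Ashgrove=8 Greywater=7 Hollowpine=16 Juniper=18 → close Juniper (overflow 6)
  18÷3 = 6 each, +1 to first 0
Round 2: Ashgrove=14 Greywater=13 Hollowpine=22 → close Hollowpine (overflow 8)
  22÷2 = 11 each, +1 to first 0
Round 3: Ashgrove=25 Greywater=24 → close Ashgrove (overflow 11)
  25÷1 = 25 each, +1 to first 0

Closure order: Juniper, Hollowpine, Ashgrove
Last habitat: Greywater with 49 animals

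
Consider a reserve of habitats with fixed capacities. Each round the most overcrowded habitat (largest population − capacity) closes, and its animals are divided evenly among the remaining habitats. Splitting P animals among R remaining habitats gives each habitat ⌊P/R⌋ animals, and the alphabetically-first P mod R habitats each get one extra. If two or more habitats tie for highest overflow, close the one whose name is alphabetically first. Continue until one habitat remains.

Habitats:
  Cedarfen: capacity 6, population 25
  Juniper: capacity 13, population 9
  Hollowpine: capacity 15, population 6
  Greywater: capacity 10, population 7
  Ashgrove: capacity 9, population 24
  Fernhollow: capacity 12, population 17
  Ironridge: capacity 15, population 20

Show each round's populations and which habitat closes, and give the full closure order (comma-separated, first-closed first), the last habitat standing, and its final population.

Closure order: Cedarfen, Ashgrove, Fernhollow, Ironridge, Greywater, Juniper
Last habitat: Hollowpine with 108 animals

Round 1: Ashgrove=24 Cedarfen=25 Fernhollow=17 Greywater=7 Hollowpine=6 Ironridge=20 Juniper=9 → close Cedarfen (overflow 19)
  25÷6 = 4 each, +1 to first 1
Round 2: Ashgrove=29 Fernhollow=21 Greywater=11 Hollowpine=10 Ironridge=24 Juniper=13 → close Ashgrove (overflow 20)
  29÷5 = 5 each, +1 to first 4
Round 3: Fernhollow=27 Greywater=17 Hollowpine=16 Ironridge=30 Juniper=18 → close Fernhollow (overflow 15)
  27÷4 = 6 each, +1 to first 3
Round 4: Greywater=24 Hollowpine=23 Ironridge=37 Juniper=24 → close Ironridge (overflow 22)
  37÷3 = 12 each, +1 to first 1
Round 5: Greywater=37 Hollowpine=35 Juniper=36 → close Greywater (overflow 27)
  37÷2 = 18 each, +1 to first 1
Round 6: Hollowpine=54 Juniper=54 → close Juniper (overflow 41)
  54÷1 = 54 each, +1 to first 0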